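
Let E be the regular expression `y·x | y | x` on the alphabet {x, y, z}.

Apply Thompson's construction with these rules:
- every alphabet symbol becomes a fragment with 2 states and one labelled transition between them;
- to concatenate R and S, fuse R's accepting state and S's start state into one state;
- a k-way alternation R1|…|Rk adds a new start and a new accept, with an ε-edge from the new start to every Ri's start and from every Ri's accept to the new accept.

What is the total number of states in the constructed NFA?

9

Per subexpression:
Each of the 4 symbol leaves contributes a 2-state fragment.
  y·x — 3 states
  y·x | y | x — 9 states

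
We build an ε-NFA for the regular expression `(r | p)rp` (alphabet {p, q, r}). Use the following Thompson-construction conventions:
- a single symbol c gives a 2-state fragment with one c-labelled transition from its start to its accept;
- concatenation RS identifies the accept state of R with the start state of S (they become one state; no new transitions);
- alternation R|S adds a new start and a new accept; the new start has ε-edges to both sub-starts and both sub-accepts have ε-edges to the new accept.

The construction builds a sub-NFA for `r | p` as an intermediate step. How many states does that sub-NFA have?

Fragment for `r | p`:
Each of the 2 symbol leaves contributes a 2-state fragment.
  r | p : 6 states

6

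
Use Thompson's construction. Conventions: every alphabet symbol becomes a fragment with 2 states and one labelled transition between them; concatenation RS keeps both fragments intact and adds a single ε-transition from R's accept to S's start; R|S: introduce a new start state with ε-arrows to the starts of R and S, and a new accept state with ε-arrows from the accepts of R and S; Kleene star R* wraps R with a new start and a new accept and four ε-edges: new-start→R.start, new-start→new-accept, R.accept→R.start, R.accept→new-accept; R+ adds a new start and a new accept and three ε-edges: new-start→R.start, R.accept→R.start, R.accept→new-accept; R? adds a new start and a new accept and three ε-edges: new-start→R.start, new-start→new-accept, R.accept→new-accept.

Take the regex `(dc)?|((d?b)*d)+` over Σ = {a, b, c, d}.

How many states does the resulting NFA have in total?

By structural recursion:
Each of the 5 symbol leaves contributes a 2-state fragment.
  dc : 4 states
  (dc)? : 6 states
  d? : 4 states
  d?b : 6 states
  (d?b)* : 8 states
  (d?b)*d : 10 states
  ((d?b)*d)+ : 12 states
  (dc)?|((d?b)*d)+ : 20 states

20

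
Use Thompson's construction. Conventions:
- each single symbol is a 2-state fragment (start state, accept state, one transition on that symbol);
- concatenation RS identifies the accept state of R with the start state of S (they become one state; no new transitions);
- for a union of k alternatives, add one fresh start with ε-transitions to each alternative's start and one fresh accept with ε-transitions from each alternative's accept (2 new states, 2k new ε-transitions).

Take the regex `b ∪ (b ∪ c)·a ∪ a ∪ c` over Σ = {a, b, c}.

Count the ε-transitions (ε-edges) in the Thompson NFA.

12

Building bottom-up:
Each of the 6 symbol leaves contributes 0 ε-transitions.
  b ∪ c → 4 ε-transitions
  (b ∪ c)·a → 4 ε-transitions
  b ∪ (b ∪ c)·a ∪ a ∪ c → 12 ε-transitions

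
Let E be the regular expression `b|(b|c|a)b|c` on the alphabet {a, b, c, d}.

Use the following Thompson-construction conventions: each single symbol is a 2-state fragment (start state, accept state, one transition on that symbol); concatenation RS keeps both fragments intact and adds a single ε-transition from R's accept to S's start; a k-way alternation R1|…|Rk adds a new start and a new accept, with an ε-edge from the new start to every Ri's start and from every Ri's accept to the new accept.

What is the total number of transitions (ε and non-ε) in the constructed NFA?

By structural recursion:
Each of the 6 symbol leaves contributes 1 transition (1 symbol, 0 ε).
  b|c|a → 9 transitions (3 symbol, 6 ε)
  (b|c|a)b → 11 transitions (4 symbol, 7 ε)
  b|(b|c|a)b|c → 19 transitions (6 symbol, 13 ε)

19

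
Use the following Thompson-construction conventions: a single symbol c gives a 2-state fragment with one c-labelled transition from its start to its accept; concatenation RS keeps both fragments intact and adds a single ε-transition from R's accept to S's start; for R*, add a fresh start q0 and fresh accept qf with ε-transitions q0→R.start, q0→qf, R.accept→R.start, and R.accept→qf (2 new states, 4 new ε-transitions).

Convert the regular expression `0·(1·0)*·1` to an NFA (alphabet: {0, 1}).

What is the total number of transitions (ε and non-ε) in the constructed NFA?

Building bottom-up:
Each of the 4 symbol leaves contributes 1 transition (1 symbol, 0 ε).
  1·0 — 3 transitions (2 symbol, 1 ε)
  (1·0)* — 7 transitions (2 symbol, 5 ε)
  0·(1·0)*·1 — 11 transitions (4 symbol, 7 ε)

11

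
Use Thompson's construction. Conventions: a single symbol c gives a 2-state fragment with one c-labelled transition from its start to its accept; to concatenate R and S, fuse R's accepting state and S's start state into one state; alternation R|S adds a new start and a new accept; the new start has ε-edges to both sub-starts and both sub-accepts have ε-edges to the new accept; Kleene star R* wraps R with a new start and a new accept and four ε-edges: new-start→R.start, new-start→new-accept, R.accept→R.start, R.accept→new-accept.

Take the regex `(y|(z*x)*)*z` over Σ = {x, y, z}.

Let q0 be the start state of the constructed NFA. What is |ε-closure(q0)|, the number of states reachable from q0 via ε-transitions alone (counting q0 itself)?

10

Work bottom-up. For each fragment F, track |ε-closure(F.start)| and whether F's accept lies in that closure (i.e. whether F accepts ε). A single-symbol fragment has closure size 1 and does not accept ε.
  z* : |ε-closure| = 1 (new start) + 1 (body) + 1 (new accept) = 3
  z*x : |ε-closure| = 3 + (1−1) = 3 (closure spills across the concat boundary because the left factor accepts ε)
  (z*x)* : new start has ε-edges to the inner start and to the new accept, so |ε-closure| = 2 + 3 = 5
  y|(z*x)* : |ε-closure| = 1 (new start) + (1 + 5) + 1 (new accept, since some branch ε-reaches its own accept) = 8
  (y|(z*x)*)* : the star's fresh start ε-reaches both the body's start and the fresh accept: |ε-closure| = 2 + 8 = 10
  (y|(z*x)*)*z : the left operand accepts ε, so the closure extends into the next operand (the shared merged state is already counted); |ε-closure| = 10 + (1−1) = 10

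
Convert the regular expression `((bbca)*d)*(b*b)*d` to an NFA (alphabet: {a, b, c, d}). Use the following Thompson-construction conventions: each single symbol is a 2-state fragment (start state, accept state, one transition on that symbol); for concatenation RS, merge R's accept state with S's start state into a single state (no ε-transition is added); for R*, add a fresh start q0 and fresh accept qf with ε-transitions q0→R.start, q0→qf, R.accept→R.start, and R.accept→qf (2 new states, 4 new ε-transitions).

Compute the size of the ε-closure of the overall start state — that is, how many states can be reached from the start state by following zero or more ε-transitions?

Compute the ε-closure size of each fragment's start state recursively; a symbol fragment's start has no outgoing ε-edge, so its closure is just itself (size 1).
  bbca : same as the first factor's closure: |closure| = 1
  (bbca)* : |closure| = 1 (new start) + 1 (body) + 1 (new accept) = 3
  (bbca)*d : |closure| = 3 + (1−1) = 3 (closure spills across the concat boundary because the left factor accepts ε)
  ((bbca)*d)* : new start has ε-edges to the inner start and to the new accept, so |closure| = 2 + 3 = 5
  b* : the star's fresh start ε-reaches both the body's start and the fresh accept: |closure| = 2 + 1 = 3
  b*b : the left operand accepts ε, so the closure extends into the next operand (the shared merged state is already counted); |closure| = 3 + (1−1) = 3
  (b*b)* : the star's fresh start ε-reaches both the body's start and the fresh accept: |closure| = 2 + 3 = 5
  ((bbca)*d)*(b*b)*d : the left operand accepts ε, so the closure extends into the next operand (the shared merged state is already counted); |closure| = 5 + (5−1) + (1−1) = 9

9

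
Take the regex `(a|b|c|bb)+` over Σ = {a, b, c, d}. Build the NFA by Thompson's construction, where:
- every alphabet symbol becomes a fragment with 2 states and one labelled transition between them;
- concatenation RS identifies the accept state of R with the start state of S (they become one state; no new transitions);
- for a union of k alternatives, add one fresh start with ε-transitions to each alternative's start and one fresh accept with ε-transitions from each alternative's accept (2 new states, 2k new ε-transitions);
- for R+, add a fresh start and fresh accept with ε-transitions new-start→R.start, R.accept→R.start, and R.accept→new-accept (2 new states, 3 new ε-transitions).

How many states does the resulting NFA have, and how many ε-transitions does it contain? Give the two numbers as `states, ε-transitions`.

13, 11

Per subexpression:
Each of the 5 symbol leaves contributes 2 states and 0 ε-transitions.
  bb → 3 states, 0 ε-transitions
  a|b|c|bb → 11 states, 8 ε-transitions
  (a|b|c|bb)+ → 13 states, 11 ε-transitions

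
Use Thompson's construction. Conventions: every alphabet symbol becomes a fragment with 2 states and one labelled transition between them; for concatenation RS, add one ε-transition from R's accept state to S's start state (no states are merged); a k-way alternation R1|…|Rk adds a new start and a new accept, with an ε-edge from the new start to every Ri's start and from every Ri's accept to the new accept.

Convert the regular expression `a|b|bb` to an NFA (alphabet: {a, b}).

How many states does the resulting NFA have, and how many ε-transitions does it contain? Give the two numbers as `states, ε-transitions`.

10, 7

Recursing over subexpressions:
Each of the 4 symbol leaves contributes 2 states and 0 ε-transitions.
  bb : 4 states, 1 ε-transition
  a|b|bb : 10 states, 7 ε-transitions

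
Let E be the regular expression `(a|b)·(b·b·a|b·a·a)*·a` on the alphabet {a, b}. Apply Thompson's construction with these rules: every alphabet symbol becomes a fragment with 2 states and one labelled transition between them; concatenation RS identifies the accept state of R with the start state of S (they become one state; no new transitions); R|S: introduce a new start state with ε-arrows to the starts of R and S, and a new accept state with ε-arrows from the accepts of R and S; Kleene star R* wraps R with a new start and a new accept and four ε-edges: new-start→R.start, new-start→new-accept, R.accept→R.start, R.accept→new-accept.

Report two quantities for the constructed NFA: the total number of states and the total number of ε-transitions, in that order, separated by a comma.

18, 12

Recursing over subexpressions:
Each of the 9 symbol leaves contributes 2 states and 0 ε-transitions.
  a|b — 6 states, 4 ε-transitions
  b·b·a — 4 states, 0 ε-transitions
  b·a·a — 4 states, 0 ε-transitions
  b·b·a|b·a·a — 10 states, 4 ε-transitions
  (b·b·a|b·a·a)* — 12 states, 8 ε-transitions
  (a|b)·(b·b·a|b·a·a)*·a — 18 states, 12 ε-transitions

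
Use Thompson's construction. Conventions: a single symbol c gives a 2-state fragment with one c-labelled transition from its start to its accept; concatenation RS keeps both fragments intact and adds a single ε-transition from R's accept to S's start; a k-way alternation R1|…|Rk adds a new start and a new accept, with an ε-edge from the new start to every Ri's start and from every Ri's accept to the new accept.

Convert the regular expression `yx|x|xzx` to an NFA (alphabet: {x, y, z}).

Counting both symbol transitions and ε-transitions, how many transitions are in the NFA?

15

Building bottom-up:
Each of the 6 symbol leaves contributes 1 transition (1 symbol, 0 ε).
  yx : 3 transitions (2 symbol, 1 ε)
  xzx : 5 transitions (3 symbol, 2 ε)
  yx|x|xzx : 15 transitions (6 symbol, 9 ε)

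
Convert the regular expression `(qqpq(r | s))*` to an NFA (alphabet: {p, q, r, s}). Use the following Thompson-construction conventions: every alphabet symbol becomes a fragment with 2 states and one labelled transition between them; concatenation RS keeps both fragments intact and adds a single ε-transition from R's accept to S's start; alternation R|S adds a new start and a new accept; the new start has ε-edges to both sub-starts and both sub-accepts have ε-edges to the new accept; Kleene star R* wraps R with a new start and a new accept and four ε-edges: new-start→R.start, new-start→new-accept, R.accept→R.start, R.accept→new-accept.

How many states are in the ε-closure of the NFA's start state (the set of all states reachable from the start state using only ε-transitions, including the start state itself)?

Compute the ε-closure size of each fragment's start state recursively; a symbol fragment's start has no outgoing ε-edge, so its closure is just itself (size 1).
  r | s : C = 1 + 1 + 1 = 3 (the new accept is not ε-reachable since no branch accepts ε)
  qqpq(r | s) : C equals the left operand's closure size = 1 (its accept is not ε-reachable, so the closure stops there)
  (qqpq(r | s))* : new start has ε-edges to the inner start and to the new accept, so C = 2 + 1 = 3

3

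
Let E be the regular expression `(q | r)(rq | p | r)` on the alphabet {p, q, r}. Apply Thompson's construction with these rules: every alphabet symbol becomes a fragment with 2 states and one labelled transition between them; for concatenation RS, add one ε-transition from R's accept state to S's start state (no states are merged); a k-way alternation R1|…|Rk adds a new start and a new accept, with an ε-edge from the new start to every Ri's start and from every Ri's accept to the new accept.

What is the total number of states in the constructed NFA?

Per subexpression:
Each of the 6 symbol leaves contributes a 2-state fragment.
  q | r → 6 states
  rq → 4 states
  rq | p | r → 10 states
  (q | r)(rq | p | r) → 16 states

16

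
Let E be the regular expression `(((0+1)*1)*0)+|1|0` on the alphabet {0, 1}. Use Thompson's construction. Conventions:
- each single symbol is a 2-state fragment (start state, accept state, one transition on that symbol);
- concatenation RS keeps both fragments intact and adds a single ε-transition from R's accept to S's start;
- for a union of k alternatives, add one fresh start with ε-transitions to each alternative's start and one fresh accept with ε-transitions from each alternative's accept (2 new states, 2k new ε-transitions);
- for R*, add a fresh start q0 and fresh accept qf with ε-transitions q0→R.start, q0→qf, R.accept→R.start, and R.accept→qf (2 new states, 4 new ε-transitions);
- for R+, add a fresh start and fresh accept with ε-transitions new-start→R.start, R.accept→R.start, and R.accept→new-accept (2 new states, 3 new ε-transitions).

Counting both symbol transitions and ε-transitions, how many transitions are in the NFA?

29

Building bottom-up:
Each of the 6 symbol leaves contributes 1 transition (1 symbol, 0 ε).
  0+ = 4 transitions (1 symbol, 3 ε)
  0+1 = 6 transitions (2 symbol, 4 ε)
  (0+1)* = 10 transitions (2 symbol, 8 ε)
  (0+1)*1 = 12 transitions (3 symbol, 9 ε)
  ((0+1)*1)* = 16 transitions (3 symbol, 13 ε)
  ((0+1)*1)*0 = 18 transitions (4 symbol, 14 ε)
  (((0+1)*1)*0)+ = 21 transitions (4 symbol, 17 ε)
  (((0+1)*1)*0)+|1|0 = 29 transitions (6 symbol, 23 ε)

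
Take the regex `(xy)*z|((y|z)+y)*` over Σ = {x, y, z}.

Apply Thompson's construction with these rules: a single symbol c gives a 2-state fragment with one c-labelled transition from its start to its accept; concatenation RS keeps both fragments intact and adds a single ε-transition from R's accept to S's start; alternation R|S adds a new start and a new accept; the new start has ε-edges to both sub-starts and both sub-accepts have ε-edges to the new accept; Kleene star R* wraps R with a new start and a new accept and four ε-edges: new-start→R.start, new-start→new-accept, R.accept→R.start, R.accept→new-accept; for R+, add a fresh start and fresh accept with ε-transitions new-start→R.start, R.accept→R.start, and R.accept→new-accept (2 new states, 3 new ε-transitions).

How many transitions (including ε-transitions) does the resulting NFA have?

28

Recursing over subexpressions:
Each of the 6 symbol leaves contributes 1 transition (1 symbol, 0 ε).
  xy = 3 transitions (2 symbol, 1 ε)
  (xy)* = 7 transitions (2 symbol, 5 ε)
  (xy)*z = 9 transitions (3 symbol, 6 ε)
  y|z = 6 transitions (2 symbol, 4 ε)
  (y|z)+ = 9 transitions (2 symbol, 7 ε)
  (y|z)+y = 11 transitions (3 symbol, 8 ε)
  ((y|z)+y)* = 15 transitions (3 symbol, 12 ε)
  (xy)*z|((y|z)+y)* = 28 transitions (6 symbol, 22 ε)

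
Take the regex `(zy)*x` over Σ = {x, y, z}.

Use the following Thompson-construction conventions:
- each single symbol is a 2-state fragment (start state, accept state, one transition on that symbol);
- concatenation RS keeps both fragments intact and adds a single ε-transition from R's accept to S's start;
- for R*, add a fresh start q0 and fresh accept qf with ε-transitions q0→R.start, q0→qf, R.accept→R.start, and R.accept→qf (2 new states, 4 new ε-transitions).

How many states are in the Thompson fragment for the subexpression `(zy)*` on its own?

6

Fragment for `(zy)*`:
Each of the 2 symbol leaves contributes a 2-state fragment.
  zy : 4 states
  (zy)* : 6 states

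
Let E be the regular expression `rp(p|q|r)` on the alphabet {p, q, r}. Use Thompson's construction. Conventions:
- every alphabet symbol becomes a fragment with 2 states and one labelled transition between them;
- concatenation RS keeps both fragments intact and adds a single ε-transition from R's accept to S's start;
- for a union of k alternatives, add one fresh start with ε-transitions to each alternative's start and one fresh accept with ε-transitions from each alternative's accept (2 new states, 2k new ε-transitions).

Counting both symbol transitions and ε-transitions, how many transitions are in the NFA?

13

Bottom-up over the parse tree:
Each of the 5 symbol leaves contributes 1 transition (1 symbol, 0 ε).
  p|q|r — 9 transitions (3 symbol, 6 ε)
  rp(p|q|r) — 13 transitions (5 symbol, 8 ε)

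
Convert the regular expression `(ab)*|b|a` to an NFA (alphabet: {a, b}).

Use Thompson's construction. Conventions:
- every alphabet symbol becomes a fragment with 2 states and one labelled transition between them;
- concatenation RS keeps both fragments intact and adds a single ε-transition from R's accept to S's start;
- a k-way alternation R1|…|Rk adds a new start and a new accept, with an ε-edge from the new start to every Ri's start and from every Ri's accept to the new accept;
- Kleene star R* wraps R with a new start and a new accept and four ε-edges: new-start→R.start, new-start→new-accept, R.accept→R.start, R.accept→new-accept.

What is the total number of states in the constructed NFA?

Recursing over subexpressions:
Each of the 4 symbol leaves contributes a 2-state fragment.
  ab → 4 states
  (ab)* → 6 states
  (ab)*|b|a → 12 states

12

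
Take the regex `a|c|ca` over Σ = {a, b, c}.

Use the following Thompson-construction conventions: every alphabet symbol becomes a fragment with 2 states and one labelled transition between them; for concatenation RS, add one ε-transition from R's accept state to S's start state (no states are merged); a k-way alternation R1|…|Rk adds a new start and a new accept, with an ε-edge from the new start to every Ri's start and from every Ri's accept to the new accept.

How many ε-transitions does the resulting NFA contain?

7

Recursing over subexpressions:
Each of the 4 symbol leaves contributes 0 ε-transitions.
  ca : 1 ε-transition
  a|c|ca : 7 ε-transitions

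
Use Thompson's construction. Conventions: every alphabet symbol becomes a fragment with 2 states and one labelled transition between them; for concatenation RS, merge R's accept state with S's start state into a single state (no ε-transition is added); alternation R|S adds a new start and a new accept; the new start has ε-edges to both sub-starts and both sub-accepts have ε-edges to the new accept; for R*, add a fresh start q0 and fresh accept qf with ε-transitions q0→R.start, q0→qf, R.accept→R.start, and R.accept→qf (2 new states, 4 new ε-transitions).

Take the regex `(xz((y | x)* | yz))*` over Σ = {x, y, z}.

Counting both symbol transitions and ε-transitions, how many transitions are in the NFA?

Recursing over subexpressions:
Each of the 6 symbol leaves contributes 1 transition (1 symbol, 0 ε).
  y | x = 6 transitions (2 symbol, 4 ε)
  (y | x)* = 10 transitions (2 symbol, 8 ε)
  yz = 2 transitions (2 symbol, 0 ε)
  (y | x)* | yz = 16 transitions (4 symbol, 12 ε)
  xz((y | x)* | yz) = 18 transitions (6 symbol, 12 ε)
  (xz((y | x)* | yz))* = 22 transitions (6 symbol, 16 ε)

22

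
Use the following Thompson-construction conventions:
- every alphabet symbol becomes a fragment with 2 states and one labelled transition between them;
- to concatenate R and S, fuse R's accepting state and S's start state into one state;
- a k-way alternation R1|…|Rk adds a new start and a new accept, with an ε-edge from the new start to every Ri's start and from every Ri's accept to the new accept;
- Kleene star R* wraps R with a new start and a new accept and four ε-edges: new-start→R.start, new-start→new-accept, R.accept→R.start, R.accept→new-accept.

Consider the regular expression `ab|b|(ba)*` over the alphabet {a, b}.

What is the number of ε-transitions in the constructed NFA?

10

Bottom-up over the parse tree:
Each of the 5 symbol leaves contributes 0 ε-transitions.
  ab → 0 ε-transitions
  ba → 0 ε-transitions
  (ba)* → 4 ε-transitions
  ab|b|(ba)* → 10 ε-transitions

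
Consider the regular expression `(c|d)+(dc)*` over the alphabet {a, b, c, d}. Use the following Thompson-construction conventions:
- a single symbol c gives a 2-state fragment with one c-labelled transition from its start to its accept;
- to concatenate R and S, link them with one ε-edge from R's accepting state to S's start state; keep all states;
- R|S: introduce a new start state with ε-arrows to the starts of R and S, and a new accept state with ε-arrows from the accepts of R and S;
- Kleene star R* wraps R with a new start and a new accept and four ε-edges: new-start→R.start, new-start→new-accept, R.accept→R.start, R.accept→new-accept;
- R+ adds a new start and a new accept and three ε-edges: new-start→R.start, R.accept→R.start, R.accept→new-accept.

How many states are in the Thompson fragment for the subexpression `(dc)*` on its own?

6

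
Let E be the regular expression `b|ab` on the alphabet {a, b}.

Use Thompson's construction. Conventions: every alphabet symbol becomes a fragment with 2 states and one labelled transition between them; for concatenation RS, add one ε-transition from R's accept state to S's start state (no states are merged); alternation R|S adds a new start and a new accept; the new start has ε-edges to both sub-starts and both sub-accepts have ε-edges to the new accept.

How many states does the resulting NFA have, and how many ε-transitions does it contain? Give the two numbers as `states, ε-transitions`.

Bottom-up over the parse tree:
Each of the 3 symbol leaves contributes 2 states and 0 ε-transitions.
  ab : 4 states, 1 ε-transition
  b|ab : 8 states, 5 ε-transitions

8, 5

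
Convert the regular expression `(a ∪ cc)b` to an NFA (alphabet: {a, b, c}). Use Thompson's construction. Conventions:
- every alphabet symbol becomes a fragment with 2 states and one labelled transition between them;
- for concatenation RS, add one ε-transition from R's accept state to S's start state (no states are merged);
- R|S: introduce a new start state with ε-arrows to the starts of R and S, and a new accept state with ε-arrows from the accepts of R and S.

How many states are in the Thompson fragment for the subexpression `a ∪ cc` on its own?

8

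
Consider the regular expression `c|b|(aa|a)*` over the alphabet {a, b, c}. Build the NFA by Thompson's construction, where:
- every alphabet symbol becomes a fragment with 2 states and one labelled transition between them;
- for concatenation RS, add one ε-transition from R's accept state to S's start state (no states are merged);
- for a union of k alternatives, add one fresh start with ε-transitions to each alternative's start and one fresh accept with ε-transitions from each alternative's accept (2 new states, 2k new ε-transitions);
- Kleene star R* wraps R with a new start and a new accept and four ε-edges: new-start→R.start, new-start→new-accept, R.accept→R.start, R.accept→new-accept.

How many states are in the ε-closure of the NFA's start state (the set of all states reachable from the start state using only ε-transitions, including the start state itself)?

9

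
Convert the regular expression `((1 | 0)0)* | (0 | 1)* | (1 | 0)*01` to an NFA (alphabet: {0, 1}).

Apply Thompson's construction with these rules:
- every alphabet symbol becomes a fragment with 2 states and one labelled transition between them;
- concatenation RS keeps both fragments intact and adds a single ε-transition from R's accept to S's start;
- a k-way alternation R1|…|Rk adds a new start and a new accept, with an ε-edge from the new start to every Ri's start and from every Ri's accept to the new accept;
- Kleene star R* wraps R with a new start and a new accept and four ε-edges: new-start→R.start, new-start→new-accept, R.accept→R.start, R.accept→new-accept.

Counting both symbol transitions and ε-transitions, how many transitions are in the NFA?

42

Recursing over subexpressions:
Each of the 9 symbol leaves contributes 1 transition (1 symbol, 0 ε).
  1 | 0 → 6 transitions (2 symbol, 4 ε)
  (1 | 0)0 → 8 transitions (3 symbol, 5 ε)
  ((1 | 0)0)* → 12 transitions (3 symbol, 9 ε)
  0 | 1 → 6 transitions (2 symbol, 4 ε)
  (0 | 1)* → 10 transitions (2 symbol, 8 ε)
  1 | 0 → 6 transitions (2 symbol, 4 ε)
  (1 | 0)* → 10 transitions (2 symbol, 8 ε)
  (1 | 0)*01 → 14 transitions (4 symbol, 10 ε)
  ((1 | 0)0)* | (0 | 1)* | (1 | 0)*01 → 42 transitions (9 symbol, 33 ε)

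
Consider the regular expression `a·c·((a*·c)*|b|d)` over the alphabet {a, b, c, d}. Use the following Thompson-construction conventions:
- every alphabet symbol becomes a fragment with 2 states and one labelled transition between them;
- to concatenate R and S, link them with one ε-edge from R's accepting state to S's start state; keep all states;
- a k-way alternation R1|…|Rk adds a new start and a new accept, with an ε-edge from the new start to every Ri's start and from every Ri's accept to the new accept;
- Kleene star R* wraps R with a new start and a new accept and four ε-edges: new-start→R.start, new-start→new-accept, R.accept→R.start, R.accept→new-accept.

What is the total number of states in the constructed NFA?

18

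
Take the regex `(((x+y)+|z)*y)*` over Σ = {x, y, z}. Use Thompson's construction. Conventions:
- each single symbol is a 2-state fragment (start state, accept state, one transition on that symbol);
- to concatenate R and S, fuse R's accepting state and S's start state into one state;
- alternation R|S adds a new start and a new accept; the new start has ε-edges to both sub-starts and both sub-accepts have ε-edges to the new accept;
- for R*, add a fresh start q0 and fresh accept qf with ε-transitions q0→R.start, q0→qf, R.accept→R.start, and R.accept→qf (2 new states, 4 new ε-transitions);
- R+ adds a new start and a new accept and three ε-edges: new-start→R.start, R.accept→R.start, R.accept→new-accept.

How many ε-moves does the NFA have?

Recursing over subexpressions:
Each of the 4 symbol leaves contributes 0 ε-transitions.
  x+ = 3 ε-transitions
  x+y = 3 ε-transitions
  (x+y)+ = 6 ε-transitions
  (x+y)+|z = 10 ε-transitions
  ((x+y)+|z)* = 14 ε-transitions
  ((x+y)+|z)*y = 14 ε-transitions
  (((x+y)+|z)*y)* = 18 ε-transitions

18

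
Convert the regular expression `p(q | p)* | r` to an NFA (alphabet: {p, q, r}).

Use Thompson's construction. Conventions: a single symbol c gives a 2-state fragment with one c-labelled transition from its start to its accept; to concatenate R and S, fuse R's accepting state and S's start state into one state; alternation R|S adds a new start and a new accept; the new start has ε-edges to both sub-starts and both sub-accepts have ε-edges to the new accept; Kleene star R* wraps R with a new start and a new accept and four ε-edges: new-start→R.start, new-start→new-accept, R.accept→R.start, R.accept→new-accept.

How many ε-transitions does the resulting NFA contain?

Recursing over subexpressions:
Each of the 4 symbol leaves contributes 0 ε-transitions.
  q | p = 4 ε-transitions
  (q | p)* = 8 ε-transitions
  p(q | p)* = 8 ε-transitions
  p(q | p)* | r = 12 ε-transitions

12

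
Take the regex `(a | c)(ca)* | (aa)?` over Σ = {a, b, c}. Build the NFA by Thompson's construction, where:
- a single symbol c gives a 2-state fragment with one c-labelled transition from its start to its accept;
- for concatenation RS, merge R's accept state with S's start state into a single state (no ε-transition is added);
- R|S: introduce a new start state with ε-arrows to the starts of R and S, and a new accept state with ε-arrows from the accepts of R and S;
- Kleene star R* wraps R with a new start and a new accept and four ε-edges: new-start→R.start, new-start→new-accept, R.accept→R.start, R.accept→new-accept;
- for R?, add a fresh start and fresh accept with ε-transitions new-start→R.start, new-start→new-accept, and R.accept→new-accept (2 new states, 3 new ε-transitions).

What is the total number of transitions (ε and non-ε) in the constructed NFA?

Recursing over subexpressions:
Each of the 6 symbol leaves contributes 1 transition (1 symbol, 0 ε).
  a | c : 6 transitions (2 symbol, 4 ε)
  ca : 2 transitions (2 symbol, 0 ε)
  (ca)* : 6 transitions (2 symbol, 4 ε)
  (a | c)(ca)* : 12 transitions (4 symbol, 8 ε)
  aa : 2 transitions (2 symbol, 0 ε)
  (aa)? : 5 transitions (2 symbol, 3 ε)
  (a | c)(ca)* | (aa)? : 21 transitions (6 symbol, 15 ε)

21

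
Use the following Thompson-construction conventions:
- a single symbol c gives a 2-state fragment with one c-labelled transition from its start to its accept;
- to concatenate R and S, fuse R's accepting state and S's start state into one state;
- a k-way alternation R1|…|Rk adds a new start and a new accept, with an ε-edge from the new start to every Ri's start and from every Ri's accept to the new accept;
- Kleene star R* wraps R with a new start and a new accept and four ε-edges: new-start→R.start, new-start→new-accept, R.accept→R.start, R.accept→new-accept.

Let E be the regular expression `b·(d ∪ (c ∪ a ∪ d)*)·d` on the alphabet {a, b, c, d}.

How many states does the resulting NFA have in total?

Recursing over subexpressions:
Each of the 6 symbol leaves contributes a 2-state fragment.
  c ∪ a ∪ d — 8 states
  (c ∪ a ∪ d)* — 10 states
  d ∪ (c ∪ a ∪ d)* — 14 states
  b·(d ∪ (c ∪ a ∪ d)*)·d — 16 states

16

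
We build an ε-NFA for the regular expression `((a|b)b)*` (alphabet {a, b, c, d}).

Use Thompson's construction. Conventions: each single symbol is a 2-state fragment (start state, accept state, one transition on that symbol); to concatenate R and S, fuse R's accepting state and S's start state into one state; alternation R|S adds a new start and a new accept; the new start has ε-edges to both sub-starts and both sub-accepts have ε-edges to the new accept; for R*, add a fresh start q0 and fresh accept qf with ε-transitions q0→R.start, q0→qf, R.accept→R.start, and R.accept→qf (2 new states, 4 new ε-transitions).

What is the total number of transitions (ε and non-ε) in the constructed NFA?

Per subexpression:
Each of the 3 symbol leaves contributes 1 transition (1 symbol, 0 ε).
  a|b — 6 transitions (2 symbol, 4 ε)
  (a|b)b — 7 transitions (3 symbol, 4 ε)
  ((a|b)b)* — 11 transitions (3 symbol, 8 ε)

11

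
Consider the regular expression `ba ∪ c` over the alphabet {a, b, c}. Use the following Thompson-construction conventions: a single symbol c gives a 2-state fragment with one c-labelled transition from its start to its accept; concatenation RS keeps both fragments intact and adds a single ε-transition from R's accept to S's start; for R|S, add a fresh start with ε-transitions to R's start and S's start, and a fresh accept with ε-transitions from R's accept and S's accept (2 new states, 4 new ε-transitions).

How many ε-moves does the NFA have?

By structural recursion:
Each of the 3 symbol leaves contributes 0 ε-transitions.
  ba → 1 ε-transition
  ba ∪ c → 5 ε-transitions

5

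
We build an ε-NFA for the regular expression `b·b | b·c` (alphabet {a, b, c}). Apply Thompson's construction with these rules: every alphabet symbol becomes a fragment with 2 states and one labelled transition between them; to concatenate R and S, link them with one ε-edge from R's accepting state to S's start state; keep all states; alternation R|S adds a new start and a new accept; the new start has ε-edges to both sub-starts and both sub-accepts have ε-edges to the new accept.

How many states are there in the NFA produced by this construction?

Building bottom-up:
Each of the 4 symbol leaves contributes a 2-state fragment.
  b·b : 4 states
  b·c : 4 states
  b·b | b·c : 10 states

10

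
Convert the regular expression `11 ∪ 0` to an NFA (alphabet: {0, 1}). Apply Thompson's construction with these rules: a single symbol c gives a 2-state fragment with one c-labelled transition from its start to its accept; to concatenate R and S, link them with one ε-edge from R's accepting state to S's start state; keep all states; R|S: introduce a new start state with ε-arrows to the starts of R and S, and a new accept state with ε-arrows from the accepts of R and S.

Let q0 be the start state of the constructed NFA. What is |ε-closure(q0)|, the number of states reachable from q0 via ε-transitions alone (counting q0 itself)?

3

Let C(F) = |ε-closure(F.start)| within fragment F, and note whether F accepts ε. Symbol fragments have C = 1 and do not accept ε. Then:
  11 : same as the first factor's closure: |ε-closure| = 1
  11 ∪ 0 : |ε-closure| = 1 + 1 + 1 = 3 (the new accept is not ε-reachable since no branch accepts ε)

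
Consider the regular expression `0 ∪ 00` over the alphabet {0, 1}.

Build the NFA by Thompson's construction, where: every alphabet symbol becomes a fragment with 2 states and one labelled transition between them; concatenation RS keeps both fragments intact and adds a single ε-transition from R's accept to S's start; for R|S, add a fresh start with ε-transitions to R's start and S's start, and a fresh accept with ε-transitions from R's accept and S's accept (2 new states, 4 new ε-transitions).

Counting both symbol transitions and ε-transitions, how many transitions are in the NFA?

8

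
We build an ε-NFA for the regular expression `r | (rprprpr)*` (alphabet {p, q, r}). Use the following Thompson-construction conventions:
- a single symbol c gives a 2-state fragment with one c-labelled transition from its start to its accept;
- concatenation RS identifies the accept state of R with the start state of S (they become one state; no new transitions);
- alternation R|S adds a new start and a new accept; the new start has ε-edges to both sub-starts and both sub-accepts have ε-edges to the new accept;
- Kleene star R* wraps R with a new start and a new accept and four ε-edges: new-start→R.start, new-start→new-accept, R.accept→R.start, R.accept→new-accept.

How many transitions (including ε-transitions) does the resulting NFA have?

Recursing over subexpressions:
Each of the 8 symbol leaves contributes 1 transition (1 symbol, 0 ε).
  rprprpr — 7 transitions (7 symbol, 0 ε)
  (rprprpr)* — 11 transitions (7 symbol, 4 ε)
  r | (rprprpr)* — 16 transitions (8 symbol, 8 ε)

16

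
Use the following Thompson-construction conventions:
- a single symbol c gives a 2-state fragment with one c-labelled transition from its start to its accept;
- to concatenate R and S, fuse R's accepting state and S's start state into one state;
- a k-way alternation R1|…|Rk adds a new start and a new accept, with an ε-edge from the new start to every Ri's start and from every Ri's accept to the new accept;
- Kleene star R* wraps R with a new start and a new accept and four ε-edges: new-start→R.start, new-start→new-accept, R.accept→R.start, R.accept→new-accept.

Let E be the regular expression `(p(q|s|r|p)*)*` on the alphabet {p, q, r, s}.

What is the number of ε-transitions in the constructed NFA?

Building bottom-up:
Each of the 5 symbol leaves contributes 0 ε-transitions.
  q|s|r|p — 8 ε-transitions
  (q|s|r|p)* — 12 ε-transitions
  p(q|s|r|p)* — 12 ε-transitions
  (p(q|s|r|p)*)* — 16 ε-transitions

16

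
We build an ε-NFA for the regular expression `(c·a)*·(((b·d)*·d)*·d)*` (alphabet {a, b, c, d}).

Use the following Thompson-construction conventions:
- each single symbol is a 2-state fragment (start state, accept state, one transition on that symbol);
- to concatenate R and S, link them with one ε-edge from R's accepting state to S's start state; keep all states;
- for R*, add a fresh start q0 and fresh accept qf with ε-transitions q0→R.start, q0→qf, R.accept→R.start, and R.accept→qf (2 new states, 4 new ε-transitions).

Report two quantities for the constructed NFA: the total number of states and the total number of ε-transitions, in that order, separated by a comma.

By structural recursion:
Each of the 6 symbol leaves contributes 2 states and 0 ε-transitions.
  c·a : 4 states, 1 ε-transition
  (c·a)* : 6 states, 5 ε-transitions
  b·d : 4 states, 1 ε-transition
  (b·d)* : 6 states, 5 ε-transitions
  (b·d)*·d : 8 states, 6 ε-transitions
  ((b·d)*·d)* : 10 states, 10 ε-transitions
  ((b·d)*·d)*·d : 12 states, 11 ε-transitions
  (((b·d)*·d)*·d)* : 14 states, 15 ε-transitions
  (c·a)*·(((b·d)*·d)*·d)* : 20 states, 21 ε-transitions

20, 21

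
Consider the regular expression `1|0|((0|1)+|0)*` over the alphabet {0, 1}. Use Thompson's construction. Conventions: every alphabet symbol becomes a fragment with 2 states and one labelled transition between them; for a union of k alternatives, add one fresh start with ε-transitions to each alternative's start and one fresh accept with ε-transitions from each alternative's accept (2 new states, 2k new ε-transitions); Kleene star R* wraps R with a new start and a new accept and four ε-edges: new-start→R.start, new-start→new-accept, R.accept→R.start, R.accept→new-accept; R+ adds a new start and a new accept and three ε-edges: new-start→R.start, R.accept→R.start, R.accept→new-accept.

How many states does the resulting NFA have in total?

20

Recursing over subexpressions:
Each of the 5 symbol leaves contributes a 2-state fragment.
  0|1 : 6 states
  (0|1)+ : 8 states
  (0|1)+|0 : 12 states
  ((0|1)+|0)* : 14 states
  1|0|((0|1)+|0)* : 20 states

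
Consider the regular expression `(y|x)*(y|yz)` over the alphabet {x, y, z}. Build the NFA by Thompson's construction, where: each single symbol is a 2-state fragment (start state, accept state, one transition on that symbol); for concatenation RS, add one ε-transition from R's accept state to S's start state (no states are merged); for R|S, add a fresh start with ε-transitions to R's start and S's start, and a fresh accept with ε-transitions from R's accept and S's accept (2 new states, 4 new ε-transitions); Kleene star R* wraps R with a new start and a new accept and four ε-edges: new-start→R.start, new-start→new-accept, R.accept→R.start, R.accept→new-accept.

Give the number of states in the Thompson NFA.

16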